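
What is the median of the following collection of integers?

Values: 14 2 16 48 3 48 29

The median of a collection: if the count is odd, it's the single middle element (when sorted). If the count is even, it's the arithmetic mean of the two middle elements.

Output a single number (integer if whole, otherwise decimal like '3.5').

Answer: 16

Derivation:
Step 1: insert 14 -> lo=[14] (size 1, max 14) hi=[] (size 0) -> median=14
Step 2: insert 2 -> lo=[2] (size 1, max 2) hi=[14] (size 1, min 14) -> median=8
Step 3: insert 16 -> lo=[2, 14] (size 2, max 14) hi=[16] (size 1, min 16) -> median=14
Step 4: insert 48 -> lo=[2, 14] (size 2, max 14) hi=[16, 48] (size 2, min 16) -> median=15
Step 5: insert 3 -> lo=[2, 3, 14] (size 3, max 14) hi=[16, 48] (size 2, min 16) -> median=14
Step 6: insert 48 -> lo=[2, 3, 14] (size 3, max 14) hi=[16, 48, 48] (size 3, min 16) -> median=15
Step 7: insert 29 -> lo=[2, 3, 14, 16] (size 4, max 16) hi=[29, 48, 48] (size 3, min 29) -> median=16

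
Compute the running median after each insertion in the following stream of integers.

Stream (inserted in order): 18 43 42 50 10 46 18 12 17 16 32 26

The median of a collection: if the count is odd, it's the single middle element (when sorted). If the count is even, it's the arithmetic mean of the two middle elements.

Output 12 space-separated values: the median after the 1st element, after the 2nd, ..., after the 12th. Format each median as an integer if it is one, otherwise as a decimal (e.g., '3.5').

Answer: 18 30.5 42 42.5 42 42.5 42 30 18 18 18 22

Derivation:
Step 1: insert 18 -> lo=[18] (size 1, max 18) hi=[] (size 0) -> median=18
Step 2: insert 43 -> lo=[18] (size 1, max 18) hi=[43] (size 1, min 43) -> median=30.5
Step 3: insert 42 -> lo=[18, 42] (size 2, max 42) hi=[43] (size 1, min 43) -> median=42
Step 4: insert 50 -> lo=[18, 42] (size 2, max 42) hi=[43, 50] (size 2, min 43) -> median=42.5
Step 5: insert 10 -> lo=[10, 18, 42] (size 3, max 42) hi=[43, 50] (size 2, min 43) -> median=42
Step 6: insert 46 -> lo=[10, 18, 42] (size 3, max 42) hi=[43, 46, 50] (size 3, min 43) -> median=42.5
Step 7: insert 18 -> lo=[10, 18, 18, 42] (size 4, max 42) hi=[43, 46, 50] (size 3, min 43) -> median=42
Step 8: insert 12 -> lo=[10, 12, 18, 18] (size 4, max 18) hi=[42, 43, 46, 50] (size 4, min 42) -> median=30
Step 9: insert 17 -> lo=[10, 12, 17, 18, 18] (size 5, max 18) hi=[42, 43, 46, 50] (size 4, min 42) -> median=18
Step 10: insert 16 -> lo=[10, 12, 16, 17, 18] (size 5, max 18) hi=[18, 42, 43, 46, 50] (size 5, min 18) -> median=18
Step 11: insert 32 -> lo=[10, 12, 16, 17, 18, 18] (size 6, max 18) hi=[32, 42, 43, 46, 50] (size 5, min 32) -> median=18
Step 12: insert 26 -> lo=[10, 12, 16, 17, 18, 18] (size 6, max 18) hi=[26, 32, 42, 43, 46, 50] (size 6, min 26) -> median=22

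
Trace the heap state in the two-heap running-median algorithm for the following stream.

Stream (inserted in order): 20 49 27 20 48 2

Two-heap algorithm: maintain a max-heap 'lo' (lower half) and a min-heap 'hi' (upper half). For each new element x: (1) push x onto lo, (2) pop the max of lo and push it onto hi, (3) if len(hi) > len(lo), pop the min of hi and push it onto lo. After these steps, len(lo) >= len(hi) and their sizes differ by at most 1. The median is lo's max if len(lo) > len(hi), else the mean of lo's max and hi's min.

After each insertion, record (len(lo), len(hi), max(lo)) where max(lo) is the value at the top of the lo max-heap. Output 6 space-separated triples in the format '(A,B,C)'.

Answer: (1,0,20) (1,1,20) (2,1,27) (2,2,20) (3,2,27) (3,3,20)

Derivation:
Step 1: insert 20 -> lo=[20] hi=[] -> (len(lo)=1, len(hi)=0, max(lo)=20)
Step 2: insert 49 -> lo=[20] hi=[49] -> (len(lo)=1, len(hi)=1, max(lo)=20)
Step 3: insert 27 -> lo=[20, 27] hi=[49] -> (len(lo)=2, len(hi)=1, max(lo)=27)
Step 4: insert 20 -> lo=[20, 20] hi=[27, 49] -> (len(lo)=2, len(hi)=2, max(lo)=20)
Step 5: insert 48 -> lo=[20, 20, 27] hi=[48, 49] -> (len(lo)=3, len(hi)=2, max(lo)=27)
Step 6: insert 2 -> lo=[2, 20, 20] hi=[27, 48, 49] -> (len(lo)=3, len(hi)=3, max(lo)=20)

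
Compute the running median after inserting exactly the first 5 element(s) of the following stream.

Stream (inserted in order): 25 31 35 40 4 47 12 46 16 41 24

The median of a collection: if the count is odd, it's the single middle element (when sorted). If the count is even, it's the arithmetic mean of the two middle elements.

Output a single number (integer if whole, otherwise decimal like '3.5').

Answer: 31

Derivation:
Step 1: insert 25 -> lo=[25] (size 1, max 25) hi=[] (size 0) -> median=25
Step 2: insert 31 -> lo=[25] (size 1, max 25) hi=[31] (size 1, min 31) -> median=28
Step 3: insert 35 -> lo=[25, 31] (size 2, max 31) hi=[35] (size 1, min 35) -> median=31
Step 4: insert 40 -> lo=[25, 31] (size 2, max 31) hi=[35, 40] (size 2, min 35) -> median=33
Step 5: insert 4 -> lo=[4, 25, 31] (size 3, max 31) hi=[35, 40] (size 2, min 35) -> median=31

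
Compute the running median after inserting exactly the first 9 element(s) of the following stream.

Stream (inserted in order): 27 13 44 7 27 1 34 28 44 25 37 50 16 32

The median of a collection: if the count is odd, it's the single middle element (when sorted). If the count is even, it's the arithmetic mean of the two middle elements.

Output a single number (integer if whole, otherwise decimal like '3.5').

Answer: 27

Derivation:
Step 1: insert 27 -> lo=[27] (size 1, max 27) hi=[] (size 0) -> median=27
Step 2: insert 13 -> lo=[13] (size 1, max 13) hi=[27] (size 1, min 27) -> median=20
Step 3: insert 44 -> lo=[13, 27] (size 2, max 27) hi=[44] (size 1, min 44) -> median=27
Step 4: insert 7 -> lo=[7, 13] (size 2, max 13) hi=[27, 44] (size 2, min 27) -> median=20
Step 5: insert 27 -> lo=[7, 13, 27] (size 3, max 27) hi=[27, 44] (size 2, min 27) -> median=27
Step 6: insert 1 -> lo=[1, 7, 13] (size 3, max 13) hi=[27, 27, 44] (size 3, min 27) -> median=20
Step 7: insert 34 -> lo=[1, 7, 13, 27] (size 4, max 27) hi=[27, 34, 44] (size 3, min 27) -> median=27
Step 8: insert 28 -> lo=[1, 7, 13, 27] (size 4, max 27) hi=[27, 28, 34, 44] (size 4, min 27) -> median=27
Step 9: insert 44 -> lo=[1, 7, 13, 27, 27] (size 5, max 27) hi=[28, 34, 44, 44] (size 4, min 28) -> median=27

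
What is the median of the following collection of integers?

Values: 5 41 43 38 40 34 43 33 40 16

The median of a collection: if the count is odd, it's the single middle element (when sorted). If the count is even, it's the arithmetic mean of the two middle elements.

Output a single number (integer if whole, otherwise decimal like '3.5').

Answer: 39

Derivation:
Step 1: insert 5 -> lo=[5] (size 1, max 5) hi=[] (size 0) -> median=5
Step 2: insert 41 -> lo=[5] (size 1, max 5) hi=[41] (size 1, min 41) -> median=23
Step 3: insert 43 -> lo=[5, 41] (size 2, max 41) hi=[43] (size 1, min 43) -> median=41
Step 4: insert 38 -> lo=[5, 38] (size 2, max 38) hi=[41, 43] (size 2, min 41) -> median=39.5
Step 5: insert 40 -> lo=[5, 38, 40] (size 3, max 40) hi=[41, 43] (size 2, min 41) -> median=40
Step 6: insert 34 -> lo=[5, 34, 38] (size 3, max 38) hi=[40, 41, 43] (size 3, min 40) -> median=39
Step 7: insert 43 -> lo=[5, 34, 38, 40] (size 4, max 40) hi=[41, 43, 43] (size 3, min 41) -> median=40
Step 8: insert 33 -> lo=[5, 33, 34, 38] (size 4, max 38) hi=[40, 41, 43, 43] (size 4, min 40) -> median=39
Step 9: insert 40 -> lo=[5, 33, 34, 38, 40] (size 5, max 40) hi=[40, 41, 43, 43] (size 4, min 40) -> median=40
Step 10: insert 16 -> lo=[5, 16, 33, 34, 38] (size 5, max 38) hi=[40, 40, 41, 43, 43] (size 5, min 40) -> median=39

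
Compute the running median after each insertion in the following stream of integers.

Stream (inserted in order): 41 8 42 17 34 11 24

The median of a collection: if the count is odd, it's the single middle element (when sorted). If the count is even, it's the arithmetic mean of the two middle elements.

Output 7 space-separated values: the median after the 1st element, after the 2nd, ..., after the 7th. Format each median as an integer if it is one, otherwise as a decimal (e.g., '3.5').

Answer: 41 24.5 41 29 34 25.5 24

Derivation:
Step 1: insert 41 -> lo=[41] (size 1, max 41) hi=[] (size 0) -> median=41
Step 2: insert 8 -> lo=[8] (size 1, max 8) hi=[41] (size 1, min 41) -> median=24.5
Step 3: insert 42 -> lo=[8, 41] (size 2, max 41) hi=[42] (size 1, min 42) -> median=41
Step 4: insert 17 -> lo=[8, 17] (size 2, max 17) hi=[41, 42] (size 2, min 41) -> median=29
Step 5: insert 34 -> lo=[8, 17, 34] (size 3, max 34) hi=[41, 42] (size 2, min 41) -> median=34
Step 6: insert 11 -> lo=[8, 11, 17] (size 3, max 17) hi=[34, 41, 42] (size 3, min 34) -> median=25.5
Step 7: insert 24 -> lo=[8, 11, 17, 24] (size 4, max 24) hi=[34, 41, 42] (size 3, min 34) -> median=24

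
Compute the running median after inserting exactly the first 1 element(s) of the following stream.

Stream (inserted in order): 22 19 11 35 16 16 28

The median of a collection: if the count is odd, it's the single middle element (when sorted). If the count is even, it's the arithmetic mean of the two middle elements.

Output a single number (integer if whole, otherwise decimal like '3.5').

Step 1: insert 22 -> lo=[22] (size 1, max 22) hi=[] (size 0) -> median=22

Answer: 22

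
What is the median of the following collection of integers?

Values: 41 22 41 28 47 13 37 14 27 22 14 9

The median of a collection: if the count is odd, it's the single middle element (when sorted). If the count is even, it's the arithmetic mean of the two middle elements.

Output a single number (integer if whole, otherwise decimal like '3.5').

Step 1: insert 41 -> lo=[41] (size 1, max 41) hi=[] (size 0) -> median=41
Step 2: insert 22 -> lo=[22] (size 1, max 22) hi=[41] (size 1, min 41) -> median=31.5
Step 3: insert 41 -> lo=[22, 41] (size 2, max 41) hi=[41] (size 1, min 41) -> median=41
Step 4: insert 28 -> lo=[22, 28] (size 2, max 28) hi=[41, 41] (size 2, min 41) -> median=34.5
Step 5: insert 47 -> lo=[22, 28, 41] (size 3, max 41) hi=[41, 47] (size 2, min 41) -> median=41
Step 6: insert 13 -> lo=[13, 22, 28] (size 3, max 28) hi=[41, 41, 47] (size 3, min 41) -> median=34.5
Step 7: insert 37 -> lo=[13, 22, 28, 37] (size 4, max 37) hi=[41, 41, 47] (size 3, min 41) -> median=37
Step 8: insert 14 -> lo=[13, 14, 22, 28] (size 4, max 28) hi=[37, 41, 41, 47] (size 4, min 37) -> median=32.5
Step 9: insert 27 -> lo=[13, 14, 22, 27, 28] (size 5, max 28) hi=[37, 41, 41, 47] (size 4, min 37) -> median=28
Step 10: insert 22 -> lo=[13, 14, 22, 22, 27] (size 5, max 27) hi=[28, 37, 41, 41, 47] (size 5, min 28) -> median=27.5
Step 11: insert 14 -> lo=[13, 14, 14, 22, 22, 27] (size 6, max 27) hi=[28, 37, 41, 41, 47] (size 5, min 28) -> median=27
Step 12: insert 9 -> lo=[9, 13, 14, 14, 22, 22] (size 6, max 22) hi=[27, 28, 37, 41, 41, 47] (size 6, min 27) -> median=24.5

Answer: 24.5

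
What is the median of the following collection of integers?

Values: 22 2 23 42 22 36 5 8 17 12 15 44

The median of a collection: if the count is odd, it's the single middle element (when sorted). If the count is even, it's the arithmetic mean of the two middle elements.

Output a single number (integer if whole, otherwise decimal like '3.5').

Step 1: insert 22 -> lo=[22] (size 1, max 22) hi=[] (size 0) -> median=22
Step 2: insert 2 -> lo=[2] (size 1, max 2) hi=[22] (size 1, min 22) -> median=12
Step 3: insert 23 -> lo=[2, 22] (size 2, max 22) hi=[23] (size 1, min 23) -> median=22
Step 4: insert 42 -> lo=[2, 22] (size 2, max 22) hi=[23, 42] (size 2, min 23) -> median=22.5
Step 5: insert 22 -> lo=[2, 22, 22] (size 3, max 22) hi=[23, 42] (size 2, min 23) -> median=22
Step 6: insert 36 -> lo=[2, 22, 22] (size 3, max 22) hi=[23, 36, 42] (size 3, min 23) -> median=22.5
Step 7: insert 5 -> lo=[2, 5, 22, 22] (size 4, max 22) hi=[23, 36, 42] (size 3, min 23) -> median=22
Step 8: insert 8 -> lo=[2, 5, 8, 22] (size 4, max 22) hi=[22, 23, 36, 42] (size 4, min 22) -> median=22
Step 9: insert 17 -> lo=[2, 5, 8, 17, 22] (size 5, max 22) hi=[22, 23, 36, 42] (size 4, min 22) -> median=22
Step 10: insert 12 -> lo=[2, 5, 8, 12, 17] (size 5, max 17) hi=[22, 22, 23, 36, 42] (size 5, min 22) -> median=19.5
Step 11: insert 15 -> lo=[2, 5, 8, 12, 15, 17] (size 6, max 17) hi=[22, 22, 23, 36, 42] (size 5, min 22) -> median=17
Step 12: insert 44 -> lo=[2, 5, 8, 12, 15, 17] (size 6, max 17) hi=[22, 22, 23, 36, 42, 44] (size 6, min 22) -> median=19.5

Answer: 19.5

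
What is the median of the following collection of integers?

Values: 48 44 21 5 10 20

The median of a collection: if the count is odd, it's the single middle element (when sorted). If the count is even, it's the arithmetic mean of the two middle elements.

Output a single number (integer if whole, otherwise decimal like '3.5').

Answer: 20.5

Derivation:
Step 1: insert 48 -> lo=[48] (size 1, max 48) hi=[] (size 0) -> median=48
Step 2: insert 44 -> lo=[44] (size 1, max 44) hi=[48] (size 1, min 48) -> median=46
Step 3: insert 21 -> lo=[21, 44] (size 2, max 44) hi=[48] (size 1, min 48) -> median=44
Step 4: insert 5 -> lo=[5, 21] (size 2, max 21) hi=[44, 48] (size 2, min 44) -> median=32.5
Step 5: insert 10 -> lo=[5, 10, 21] (size 3, max 21) hi=[44, 48] (size 2, min 44) -> median=21
Step 6: insert 20 -> lo=[5, 10, 20] (size 3, max 20) hi=[21, 44, 48] (size 3, min 21) -> median=20.5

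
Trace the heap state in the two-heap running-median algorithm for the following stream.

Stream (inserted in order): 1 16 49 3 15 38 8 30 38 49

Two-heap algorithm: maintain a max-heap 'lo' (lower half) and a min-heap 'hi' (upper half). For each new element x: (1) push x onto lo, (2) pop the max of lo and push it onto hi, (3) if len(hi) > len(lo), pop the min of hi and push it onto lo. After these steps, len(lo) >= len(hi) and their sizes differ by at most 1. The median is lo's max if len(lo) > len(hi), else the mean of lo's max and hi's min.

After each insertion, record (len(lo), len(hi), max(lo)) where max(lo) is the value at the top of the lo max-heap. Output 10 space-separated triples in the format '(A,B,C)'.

Answer: (1,0,1) (1,1,1) (2,1,16) (2,2,3) (3,2,15) (3,3,15) (4,3,15) (4,4,15) (5,4,16) (5,5,16)

Derivation:
Step 1: insert 1 -> lo=[1] hi=[] -> (len(lo)=1, len(hi)=0, max(lo)=1)
Step 2: insert 16 -> lo=[1] hi=[16] -> (len(lo)=1, len(hi)=1, max(lo)=1)
Step 3: insert 49 -> lo=[1, 16] hi=[49] -> (len(lo)=2, len(hi)=1, max(lo)=16)
Step 4: insert 3 -> lo=[1, 3] hi=[16, 49] -> (len(lo)=2, len(hi)=2, max(lo)=3)
Step 5: insert 15 -> lo=[1, 3, 15] hi=[16, 49] -> (len(lo)=3, len(hi)=2, max(lo)=15)
Step 6: insert 38 -> lo=[1, 3, 15] hi=[16, 38, 49] -> (len(lo)=3, len(hi)=3, max(lo)=15)
Step 7: insert 8 -> lo=[1, 3, 8, 15] hi=[16, 38, 49] -> (len(lo)=4, len(hi)=3, max(lo)=15)
Step 8: insert 30 -> lo=[1, 3, 8, 15] hi=[16, 30, 38, 49] -> (len(lo)=4, len(hi)=4, max(lo)=15)
Step 9: insert 38 -> lo=[1, 3, 8, 15, 16] hi=[30, 38, 38, 49] -> (len(lo)=5, len(hi)=4, max(lo)=16)
Step 10: insert 49 -> lo=[1, 3, 8, 15, 16] hi=[30, 38, 38, 49, 49] -> (len(lo)=5, len(hi)=5, max(lo)=16)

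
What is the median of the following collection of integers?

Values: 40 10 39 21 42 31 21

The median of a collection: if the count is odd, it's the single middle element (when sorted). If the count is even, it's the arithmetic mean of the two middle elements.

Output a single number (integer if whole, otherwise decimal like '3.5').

Step 1: insert 40 -> lo=[40] (size 1, max 40) hi=[] (size 0) -> median=40
Step 2: insert 10 -> lo=[10] (size 1, max 10) hi=[40] (size 1, min 40) -> median=25
Step 3: insert 39 -> lo=[10, 39] (size 2, max 39) hi=[40] (size 1, min 40) -> median=39
Step 4: insert 21 -> lo=[10, 21] (size 2, max 21) hi=[39, 40] (size 2, min 39) -> median=30
Step 5: insert 42 -> lo=[10, 21, 39] (size 3, max 39) hi=[40, 42] (size 2, min 40) -> median=39
Step 6: insert 31 -> lo=[10, 21, 31] (size 3, max 31) hi=[39, 40, 42] (size 3, min 39) -> median=35
Step 7: insert 21 -> lo=[10, 21, 21, 31] (size 4, max 31) hi=[39, 40, 42] (size 3, min 39) -> median=31

Answer: 31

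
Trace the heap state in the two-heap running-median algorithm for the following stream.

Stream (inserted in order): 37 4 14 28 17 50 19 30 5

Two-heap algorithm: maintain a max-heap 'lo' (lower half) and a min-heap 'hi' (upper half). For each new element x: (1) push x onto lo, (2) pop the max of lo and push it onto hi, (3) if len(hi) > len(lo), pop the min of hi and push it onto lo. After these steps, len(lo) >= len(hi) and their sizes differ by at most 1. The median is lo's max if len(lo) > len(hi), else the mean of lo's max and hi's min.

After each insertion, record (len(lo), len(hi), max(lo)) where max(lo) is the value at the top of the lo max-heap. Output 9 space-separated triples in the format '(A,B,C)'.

Answer: (1,0,37) (1,1,4) (2,1,14) (2,2,14) (3,2,17) (3,3,17) (4,3,19) (4,4,19) (5,4,19)

Derivation:
Step 1: insert 37 -> lo=[37] hi=[] -> (len(lo)=1, len(hi)=0, max(lo)=37)
Step 2: insert 4 -> lo=[4] hi=[37] -> (len(lo)=1, len(hi)=1, max(lo)=4)
Step 3: insert 14 -> lo=[4, 14] hi=[37] -> (len(lo)=2, len(hi)=1, max(lo)=14)
Step 4: insert 28 -> lo=[4, 14] hi=[28, 37] -> (len(lo)=2, len(hi)=2, max(lo)=14)
Step 5: insert 17 -> lo=[4, 14, 17] hi=[28, 37] -> (len(lo)=3, len(hi)=2, max(lo)=17)
Step 6: insert 50 -> lo=[4, 14, 17] hi=[28, 37, 50] -> (len(lo)=3, len(hi)=3, max(lo)=17)
Step 7: insert 19 -> lo=[4, 14, 17, 19] hi=[28, 37, 50] -> (len(lo)=4, len(hi)=3, max(lo)=19)
Step 8: insert 30 -> lo=[4, 14, 17, 19] hi=[28, 30, 37, 50] -> (len(lo)=4, len(hi)=4, max(lo)=19)
Step 9: insert 5 -> lo=[4, 5, 14, 17, 19] hi=[28, 30, 37, 50] -> (len(lo)=5, len(hi)=4, max(lo)=19)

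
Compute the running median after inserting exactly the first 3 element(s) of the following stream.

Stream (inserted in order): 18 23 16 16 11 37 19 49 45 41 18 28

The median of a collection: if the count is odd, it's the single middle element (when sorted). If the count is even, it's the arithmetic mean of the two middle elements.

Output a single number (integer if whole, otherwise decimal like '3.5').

Step 1: insert 18 -> lo=[18] (size 1, max 18) hi=[] (size 0) -> median=18
Step 2: insert 23 -> lo=[18] (size 1, max 18) hi=[23] (size 1, min 23) -> median=20.5
Step 3: insert 16 -> lo=[16, 18] (size 2, max 18) hi=[23] (size 1, min 23) -> median=18

Answer: 18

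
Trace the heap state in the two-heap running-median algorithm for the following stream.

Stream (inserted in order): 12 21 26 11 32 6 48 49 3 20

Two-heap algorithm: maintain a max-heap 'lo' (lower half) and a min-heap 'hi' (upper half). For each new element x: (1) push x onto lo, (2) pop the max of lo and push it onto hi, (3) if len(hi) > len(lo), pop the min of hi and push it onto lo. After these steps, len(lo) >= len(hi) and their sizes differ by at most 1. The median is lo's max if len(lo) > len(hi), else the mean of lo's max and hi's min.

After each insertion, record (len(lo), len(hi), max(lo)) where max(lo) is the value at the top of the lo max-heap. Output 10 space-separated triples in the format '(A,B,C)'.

Step 1: insert 12 -> lo=[12] hi=[] -> (len(lo)=1, len(hi)=0, max(lo)=12)
Step 2: insert 21 -> lo=[12] hi=[21] -> (len(lo)=1, len(hi)=1, max(lo)=12)
Step 3: insert 26 -> lo=[12, 21] hi=[26] -> (len(lo)=2, len(hi)=1, max(lo)=21)
Step 4: insert 11 -> lo=[11, 12] hi=[21, 26] -> (len(lo)=2, len(hi)=2, max(lo)=12)
Step 5: insert 32 -> lo=[11, 12, 21] hi=[26, 32] -> (len(lo)=3, len(hi)=2, max(lo)=21)
Step 6: insert 6 -> lo=[6, 11, 12] hi=[21, 26, 32] -> (len(lo)=3, len(hi)=3, max(lo)=12)
Step 7: insert 48 -> lo=[6, 11, 12, 21] hi=[26, 32, 48] -> (len(lo)=4, len(hi)=3, max(lo)=21)
Step 8: insert 49 -> lo=[6, 11, 12, 21] hi=[26, 32, 48, 49] -> (len(lo)=4, len(hi)=4, max(lo)=21)
Step 9: insert 3 -> lo=[3, 6, 11, 12, 21] hi=[26, 32, 48, 49] -> (len(lo)=5, len(hi)=4, max(lo)=21)
Step 10: insert 20 -> lo=[3, 6, 11, 12, 20] hi=[21, 26, 32, 48, 49] -> (len(lo)=5, len(hi)=5, max(lo)=20)

Answer: (1,0,12) (1,1,12) (2,1,21) (2,2,12) (3,2,21) (3,3,12) (4,3,21) (4,4,21) (5,4,21) (5,5,20)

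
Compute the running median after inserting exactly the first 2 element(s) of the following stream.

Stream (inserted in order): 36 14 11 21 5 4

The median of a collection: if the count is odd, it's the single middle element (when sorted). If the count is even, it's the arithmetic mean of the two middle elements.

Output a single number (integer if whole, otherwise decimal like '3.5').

Answer: 25

Derivation:
Step 1: insert 36 -> lo=[36] (size 1, max 36) hi=[] (size 0) -> median=36
Step 2: insert 14 -> lo=[14] (size 1, max 14) hi=[36] (size 1, min 36) -> median=25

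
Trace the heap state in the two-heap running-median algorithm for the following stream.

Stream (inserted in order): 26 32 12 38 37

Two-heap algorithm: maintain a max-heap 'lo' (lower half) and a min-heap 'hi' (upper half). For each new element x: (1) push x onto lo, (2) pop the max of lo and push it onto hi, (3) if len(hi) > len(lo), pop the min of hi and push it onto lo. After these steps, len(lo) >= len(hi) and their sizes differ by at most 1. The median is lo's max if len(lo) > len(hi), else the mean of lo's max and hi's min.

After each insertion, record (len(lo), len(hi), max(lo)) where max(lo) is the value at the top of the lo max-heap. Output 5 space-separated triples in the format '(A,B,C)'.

Step 1: insert 26 -> lo=[26] hi=[] -> (len(lo)=1, len(hi)=0, max(lo)=26)
Step 2: insert 32 -> lo=[26] hi=[32] -> (len(lo)=1, len(hi)=1, max(lo)=26)
Step 3: insert 12 -> lo=[12, 26] hi=[32] -> (len(lo)=2, len(hi)=1, max(lo)=26)
Step 4: insert 38 -> lo=[12, 26] hi=[32, 38] -> (len(lo)=2, len(hi)=2, max(lo)=26)
Step 5: insert 37 -> lo=[12, 26, 32] hi=[37, 38] -> (len(lo)=3, len(hi)=2, max(lo)=32)

Answer: (1,0,26) (1,1,26) (2,1,26) (2,2,26) (3,2,32)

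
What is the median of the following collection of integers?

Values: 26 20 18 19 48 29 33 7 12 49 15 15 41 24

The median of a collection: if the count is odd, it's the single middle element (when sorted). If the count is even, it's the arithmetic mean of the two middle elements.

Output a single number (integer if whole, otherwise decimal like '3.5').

Step 1: insert 26 -> lo=[26] (size 1, max 26) hi=[] (size 0) -> median=26
Step 2: insert 20 -> lo=[20] (size 1, max 20) hi=[26] (size 1, min 26) -> median=23
Step 3: insert 18 -> lo=[18, 20] (size 2, max 20) hi=[26] (size 1, min 26) -> median=20
Step 4: insert 19 -> lo=[18, 19] (size 2, max 19) hi=[20, 26] (size 2, min 20) -> median=19.5
Step 5: insert 48 -> lo=[18, 19, 20] (size 3, max 20) hi=[26, 48] (size 2, min 26) -> median=20
Step 6: insert 29 -> lo=[18, 19, 20] (size 3, max 20) hi=[26, 29, 48] (size 3, min 26) -> median=23
Step 7: insert 33 -> lo=[18, 19, 20, 26] (size 4, max 26) hi=[29, 33, 48] (size 3, min 29) -> median=26
Step 8: insert 7 -> lo=[7, 18, 19, 20] (size 4, max 20) hi=[26, 29, 33, 48] (size 4, min 26) -> median=23
Step 9: insert 12 -> lo=[7, 12, 18, 19, 20] (size 5, max 20) hi=[26, 29, 33, 48] (size 4, min 26) -> median=20
Step 10: insert 49 -> lo=[7, 12, 18, 19, 20] (size 5, max 20) hi=[26, 29, 33, 48, 49] (size 5, min 26) -> median=23
Step 11: insert 15 -> lo=[7, 12, 15, 18, 19, 20] (size 6, max 20) hi=[26, 29, 33, 48, 49] (size 5, min 26) -> median=20
Step 12: insert 15 -> lo=[7, 12, 15, 15, 18, 19] (size 6, max 19) hi=[20, 26, 29, 33, 48, 49] (size 6, min 20) -> median=19.5
Step 13: insert 41 -> lo=[7, 12, 15, 15, 18, 19, 20] (size 7, max 20) hi=[26, 29, 33, 41, 48, 49] (size 6, min 26) -> median=20
Step 14: insert 24 -> lo=[7, 12, 15, 15, 18, 19, 20] (size 7, max 20) hi=[24, 26, 29, 33, 41, 48, 49] (size 7, min 24) -> median=22

Answer: 22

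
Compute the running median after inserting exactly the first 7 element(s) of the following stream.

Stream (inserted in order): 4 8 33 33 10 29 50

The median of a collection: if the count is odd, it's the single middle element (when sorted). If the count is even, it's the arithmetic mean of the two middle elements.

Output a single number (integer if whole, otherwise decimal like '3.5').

Answer: 29

Derivation:
Step 1: insert 4 -> lo=[4] (size 1, max 4) hi=[] (size 0) -> median=4
Step 2: insert 8 -> lo=[4] (size 1, max 4) hi=[8] (size 1, min 8) -> median=6
Step 3: insert 33 -> lo=[4, 8] (size 2, max 8) hi=[33] (size 1, min 33) -> median=8
Step 4: insert 33 -> lo=[4, 8] (size 2, max 8) hi=[33, 33] (size 2, min 33) -> median=20.5
Step 5: insert 10 -> lo=[4, 8, 10] (size 3, max 10) hi=[33, 33] (size 2, min 33) -> median=10
Step 6: insert 29 -> lo=[4, 8, 10] (size 3, max 10) hi=[29, 33, 33] (size 3, min 29) -> median=19.5
Step 7: insert 50 -> lo=[4, 8, 10, 29] (size 4, max 29) hi=[33, 33, 50] (size 3, min 33) -> median=29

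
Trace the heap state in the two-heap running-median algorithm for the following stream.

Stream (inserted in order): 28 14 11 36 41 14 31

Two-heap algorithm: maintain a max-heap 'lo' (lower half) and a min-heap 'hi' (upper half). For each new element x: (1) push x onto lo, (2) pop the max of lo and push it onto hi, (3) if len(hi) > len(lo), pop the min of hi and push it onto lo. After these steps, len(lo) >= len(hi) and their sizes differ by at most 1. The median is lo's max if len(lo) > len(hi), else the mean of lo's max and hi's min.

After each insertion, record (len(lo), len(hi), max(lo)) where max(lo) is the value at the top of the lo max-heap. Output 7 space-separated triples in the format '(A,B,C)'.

Step 1: insert 28 -> lo=[28] hi=[] -> (len(lo)=1, len(hi)=0, max(lo)=28)
Step 2: insert 14 -> lo=[14] hi=[28] -> (len(lo)=1, len(hi)=1, max(lo)=14)
Step 3: insert 11 -> lo=[11, 14] hi=[28] -> (len(lo)=2, len(hi)=1, max(lo)=14)
Step 4: insert 36 -> lo=[11, 14] hi=[28, 36] -> (len(lo)=2, len(hi)=2, max(lo)=14)
Step 5: insert 41 -> lo=[11, 14, 28] hi=[36, 41] -> (len(lo)=3, len(hi)=2, max(lo)=28)
Step 6: insert 14 -> lo=[11, 14, 14] hi=[28, 36, 41] -> (len(lo)=3, len(hi)=3, max(lo)=14)
Step 7: insert 31 -> lo=[11, 14, 14, 28] hi=[31, 36, 41] -> (len(lo)=4, len(hi)=3, max(lo)=28)

Answer: (1,0,28) (1,1,14) (2,1,14) (2,2,14) (3,2,28) (3,3,14) (4,3,28)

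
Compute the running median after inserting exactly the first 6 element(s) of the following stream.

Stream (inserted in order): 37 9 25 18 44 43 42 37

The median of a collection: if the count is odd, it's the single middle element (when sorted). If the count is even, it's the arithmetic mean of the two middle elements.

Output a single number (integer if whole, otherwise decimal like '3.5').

Answer: 31

Derivation:
Step 1: insert 37 -> lo=[37] (size 1, max 37) hi=[] (size 0) -> median=37
Step 2: insert 9 -> lo=[9] (size 1, max 9) hi=[37] (size 1, min 37) -> median=23
Step 3: insert 25 -> lo=[9, 25] (size 2, max 25) hi=[37] (size 1, min 37) -> median=25
Step 4: insert 18 -> lo=[9, 18] (size 2, max 18) hi=[25, 37] (size 2, min 25) -> median=21.5
Step 5: insert 44 -> lo=[9, 18, 25] (size 3, max 25) hi=[37, 44] (size 2, min 37) -> median=25
Step 6: insert 43 -> lo=[9, 18, 25] (size 3, max 25) hi=[37, 43, 44] (size 3, min 37) -> median=31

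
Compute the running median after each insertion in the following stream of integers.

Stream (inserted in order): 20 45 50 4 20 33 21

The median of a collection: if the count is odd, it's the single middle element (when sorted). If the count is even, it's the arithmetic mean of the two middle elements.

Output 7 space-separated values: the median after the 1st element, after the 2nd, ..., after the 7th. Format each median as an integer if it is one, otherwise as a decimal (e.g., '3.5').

Step 1: insert 20 -> lo=[20] (size 1, max 20) hi=[] (size 0) -> median=20
Step 2: insert 45 -> lo=[20] (size 1, max 20) hi=[45] (size 1, min 45) -> median=32.5
Step 3: insert 50 -> lo=[20, 45] (size 2, max 45) hi=[50] (size 1, min 50) -> median=45
Step 4: insert 4 -> lo=[4, 20] (size 2, max 20) hi=[45, 50] (size 2, min 45) -> median=32.5
Step 5: insert 20 -> lo=[4, 20, 20] (size 3, max 20) hi=[45, 50] (size 2, min 45) -> median=20
Step 6: insert 33 -> lo=[4, 20, 20] (size 3, max 20) hi=[33, 45, 50] (size 3, min 33) -> median=26.5
Step 7: insert 21 -> lo=[4, 20, 20, 21] (size 4, max 21) hi=[33, 45, 50] (size 3, min 33) -> median=21

Answer: 20 32.5 45 32.5 20 26.5 21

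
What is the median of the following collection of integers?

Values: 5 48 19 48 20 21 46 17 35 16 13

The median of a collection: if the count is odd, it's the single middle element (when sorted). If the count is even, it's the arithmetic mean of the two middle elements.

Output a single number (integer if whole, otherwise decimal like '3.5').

Step 1: insert 5 -> lo=[5] (size 1, max 5) hi=[] (size 0) -> median=5
Step 2: insert 48 -> lo=[5] (size 1, max 5) hi=[48] (size 1, min 48) -> median=26.5
Step 3: insert 19 -> lo=[5, 19] (size 2, max 19) hi=[48] (size 1, min 48) -> median=19
Step 4: insert 48 -> lo=[5, 19] (size 2, max 19) hi=[48, 48] (size 2, min 48) -> median=33.5
Step 5: insert 20 -> lo=[5, 19, 20] (size 3, max 20) hi=[48, 48] (size 2, min 48) -> median=20
Step 6: insert 21 -> lo=[5, 19, 20] (size 3, max 20) hi=[21, 48, 48] (size 3, min 21) -> median=20.5
Step 7: insert 46 -> lo=[5, 19, 20, 21] (size 4, max 21) hi=[46, 48, 48] (size 3, min 46) -> median=21
Step 8: insert 17 -> lo=[5, 17, 19, 20] (size 4, max 20) hi=[21, 46, 48, 48] (size 4, min 21) -> median=20.5
Step 9: insert 35 -> lo=[5, 17, 19, 20, 21] (size 5, max 21) hi=[35, 46, 48, 48] (size 4, min 35) -> median=21
Step 10: insert 16 -> lo=[5, 16, 17, 19, 20] (size 5, max 20) hi=[21, 35, 46, 48, 48] (size 5, min 21) -> median=20.5
Step 11: insert 13 -> lo=[5, 13, 16, 17, 19, 20] (size 6, max 20) hi=[21, 35, 46, 48, 48] (size 5, min 21) -> median=20

Answer: 20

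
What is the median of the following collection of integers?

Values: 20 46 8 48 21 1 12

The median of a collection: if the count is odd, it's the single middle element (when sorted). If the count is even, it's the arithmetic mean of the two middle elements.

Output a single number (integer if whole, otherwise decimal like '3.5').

Answer: 20

Derivation:
Step 1: insert 20 -> lo=[20] (size 1, max 20) hi=[] (size 0) -> median=20
Step 2: insert 46 -> lo=[20] (size 1, max 20) hi=[46] (size 1, min 46) -> median=33
Step 3: insert 8 -> lo=[8, 20] (size 2, max 20) hi=[46] (size 1, min 46) -> median=20
Step 4: insert 48 -> lo=[8, 20] (size 2, max 20) hi=[46, 48] (size 2, min 46) -> median=33
Step 5: insert 21 -> lo=[8, 20, 21] (size 3, max 21) hi=[46, 48] (size 2, min 46) -> median=21
Step 6: insert 1 -> lo=[1, 8, 20] (size 3, max 20) hi=[21, 46, 48] (size 3, min 21) -> median=20.5
Step 7: insert 12 -> lo=[1, 8, 12, 20] (size 4, max 20) hi=[21, 46, 48] (size 3, min 21) -> median=20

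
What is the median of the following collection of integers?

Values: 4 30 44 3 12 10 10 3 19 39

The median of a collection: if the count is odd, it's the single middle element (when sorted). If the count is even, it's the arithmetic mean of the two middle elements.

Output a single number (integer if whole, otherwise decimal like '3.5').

Answer: 11

Derivation:
Step 1: insert 4 -> lo=[4] (size 1, max 4) hi=[] (size 0) -> median=4
Step 2: insert 30 -> lo=[4] (size 1, max 4) hi=[30] (size 1, min 30) -> median=17
Step 3: insert 44 -> lo=[4, 30] (size 2, max 30) hi=[44] (size 1, min 44) -> median=30
Step 4: insert 3 -> lo=[3, 4] (size 2, max 4) hi=[30, 44] (size 2, min 30) -> median=17
Step 5: insert 12 -> lo=[3, 4, 12] (size 3, max 12) hi=[30, 44] (size 2, min 30) -> median=12
Step 6: insert 10 -> lo=[3, 4, 10] (size 3, max 10) hi=[12, 30, 44] (size 3, min 12) -> median=11
Step 7: insert 10 -> lo=[3, 4, 10, 10] (size 4, max 10) hi=[12, 30, 44] (size 3, min 12) -> median=10
Step 8: insert 3 -> lo=[3, 3, 4, 10] (size 4, max 10) hi=[10, 12, 30, 44] (size 4, min 10) -> median=10
Step 9: insert 19 -> lo=[3, 3, 4, 10, 10] (size 5, max 10) hi=[12, 19, 30, 44] (size 4, min 12) -> median=10
Step 10: insert 39 -> lo=[3, 3, 4, 10, 10] (size 5, max 10) hi=[12, 19, 30, 39, 44] (size 5, min 12) -> median=11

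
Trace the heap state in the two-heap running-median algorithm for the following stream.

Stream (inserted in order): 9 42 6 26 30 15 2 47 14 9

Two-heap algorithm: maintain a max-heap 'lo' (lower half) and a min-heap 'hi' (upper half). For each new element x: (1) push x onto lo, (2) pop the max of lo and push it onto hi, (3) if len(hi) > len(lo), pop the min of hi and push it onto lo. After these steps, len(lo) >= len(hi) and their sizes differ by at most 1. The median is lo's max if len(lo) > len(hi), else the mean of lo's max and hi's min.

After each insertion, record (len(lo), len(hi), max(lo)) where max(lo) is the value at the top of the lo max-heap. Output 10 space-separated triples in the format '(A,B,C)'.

Answer: (1,0,9) (1,1,9) (2,1,9) (2,2,9) (3,2,26) (3,3,15) (4,3,15) (4,4,15) (5,4,15) (5,5,14)

Derivation:
Step 1: insert 9 -> lo=[9] hi=[] -> (len(lo)=1, len(hi)=0, max(lo)=9)
Step 2: insert 42 -> lo=[9] hi=[42] -> (len(lo)=1, len(hi)=1, max(lo)=9)
Step 3: insert 6 -> lo=[6, 9] hi=[42] -> (len(lo)=2, len(hi)=1, max(lo)=9)
Step 4: insert 26 -> lo=[6, 9] hi=[26, 42] -> (len(lo)=2, len(hi)=2, max(lo)=9)
Step 5: insert 30 -> lo=[6, 9, 26] hi=[30, 42] -> (len(lo)=3, len(hi)=2, max(lo)=26)
Step 6: insert 15 -> lo=[6, 9, 15] hi=[26, 30, 42] -> (len(lo)=3, len(hi)=3, max(lo)=15)
Step 7: insert 2 -> lo=[2, 6, 9, 15] hi=[26, 30, 42] -> (len(lo)=4, len(hi)=3, max(lo)=15)
Step 8: insert 47 -> lo=[2, 6, 9, 15] hi=[26, 30, 42, 47] -> (len(lo)=4, len(hi)=4, max(lo)=15)
Step 9: insert 14 -> lo=[2, 6, 9, 14, 15] hi=[26, 30, 42, 47] -> (len(lo)=5, len(hi)=4, max(lo)=15)
Step 10: insert 9 -> lo=[2, 6, 9, 9, 14] hi=[15, 26, 30, 42, 47] -> (len(lo)=5, len(hi)=5, max(lo)=14)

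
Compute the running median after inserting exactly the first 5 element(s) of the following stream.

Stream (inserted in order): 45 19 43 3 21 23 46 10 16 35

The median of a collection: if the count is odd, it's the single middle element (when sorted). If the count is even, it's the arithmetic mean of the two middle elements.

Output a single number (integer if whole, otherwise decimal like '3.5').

Step 1: insert 45 -> lo=[45] (size 1, max 45) hi=[] (size 0) -> median=45
Step 2: insert 19 -> lo=[19] (size 1, max 19) hi=[45] (size 1, min 45) -> median=32
Step 3: insert 43 -> lo=[19, 43] (size 2, max 43) hi=[45] (size 1, min 45) -> median=43
Step 4: insert 3 -> lo=[3, 19] (size 2, max 19) hi=[43, 45] (size 2, min 43) -> median=31
Step 5: insert 21 -> lo=[3, 19, 21] (size 3, max 21) hi=[43, 45] (size 2, min 43) -> median=21

Answer: 21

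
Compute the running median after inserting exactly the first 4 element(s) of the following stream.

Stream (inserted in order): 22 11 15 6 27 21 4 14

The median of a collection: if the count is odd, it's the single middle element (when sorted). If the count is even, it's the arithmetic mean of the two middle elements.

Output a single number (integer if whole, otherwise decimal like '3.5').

Step 1: insert 22 -> lo=[22] (size 1, max 22) hi=[] (size 0) -> median=22
Step 2: insert 11 -> lo=[11] (size 1, max 11) hi=[22] (size 1, min 22) -> median=16.5
Step 3: insert 15 -> lo=[11, 15] (size 2, max 15) hi=[22] (size 1, min 22) -> median=15
Step 4: insert 6 -> lo=[6, 11] (size 2, max 11) hi=[15, 22] (size 2, min 15) -> median=13

Answer: 13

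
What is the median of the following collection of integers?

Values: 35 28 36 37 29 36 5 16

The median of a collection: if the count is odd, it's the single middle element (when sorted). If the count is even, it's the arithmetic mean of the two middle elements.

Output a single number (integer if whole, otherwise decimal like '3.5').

Answer: 32

Derivation:
Step 1: insert 35 -> lo=[35] (size 1, max 35) hi=[] (size 0) -> median=35
Step 2: insert 28 -> lo=[28] (size 1, max 28) hi=[35] (size 1, min 35) -> median=31.5
Step 3: insert 36 -> lo=[28, 35] (size 2, max 35) hi=[36] (size 1, min 36) -> median=35
Step 4: insert 37 -> lo=[28, 35] (size 2, max 35) hi=[36, 37] (size 2, min 36) -> median=35.5
Step 5: insert 29 -> lo=[28, 29, 35] (size 3, max 35) hi=[36, 37] (size 2, min 36) -> median=35
Step 6: insert 36 -> lo=[28, 29, 35] (size 3, max 35) hi=[36, 36, 37] (size 3, min 36) -> median=35.5
Step 7: insert 5 -> lo=[5, 28, 29, 35] (size 4, max 35) hi=[36, 36, 37] (size 3, min 36) -> median=35
Step 8: insert 16 -> lo=[5, 16, 28, 29] (size 4, max 29) hi=[35, 36, 36, 37] (size 4, min 35) -> median=32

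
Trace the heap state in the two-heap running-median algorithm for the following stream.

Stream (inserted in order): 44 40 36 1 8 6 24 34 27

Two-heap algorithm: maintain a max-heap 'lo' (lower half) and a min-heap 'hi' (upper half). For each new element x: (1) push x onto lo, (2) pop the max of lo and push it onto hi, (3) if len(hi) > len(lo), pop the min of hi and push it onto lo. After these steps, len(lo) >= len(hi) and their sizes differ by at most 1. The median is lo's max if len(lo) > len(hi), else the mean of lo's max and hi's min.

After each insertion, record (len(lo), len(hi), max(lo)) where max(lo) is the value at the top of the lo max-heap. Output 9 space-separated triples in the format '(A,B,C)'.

Answer: (1,0,44) (1,1,40) (2,1,40) (2,2,36) (3,2,36) (3,3,8) (4,3,24) (4,4,24) (5,4,27)

Derivation:
Step 1: insert 44 -> lo=[44] hi=[] -> (len(lo)=1, len(hi)=0, max(lo)=44)
Step 2: insert 40 -> lo=[40] hi=[44] -> (len(lo)=1, len(hi)=1, max(lo)=40)
Step 3: insert 36 -> lo=[36, 40] hi=[44] -> (len(lo)=2, len(hi)=1, max(lo)=40)
Step 4: insert 1 -> lo=[1, 36] hi=[40, 44] -> (len(lo)=2, len(hi)=2, max(lo)=36)
Step 5: insert 8 -> lo=[1, 8, 36] hi=[40, 44] -> (len(lo)=3, len(hi)=2, max(lo)=36)
Step 6: insert 6 -> lo=[1, 6, 8] hi=[36, 40, 44] -> (len(lo)=3, len(hi)=3, max(lo)=8)
Step 7: insert 24 -> lo=[1, 6, 8, 24] hi=[36, 40, 44] -> (len(lo)=4, len(hi)=3, max(lo)=24)
Step 8: insert 34 -> lo=[1, 6, 8, 24] hi=[34, 36, 40, 44] -> (len(lo)=4, len(hi)=4, max(lo)=24)
Step 9: insert 27 -> lo=[1, 6, 8, 24, 27] hi=[34, 36, 40, 44] -> (len(lo)=5, len(hi)=4, max(lo)=27)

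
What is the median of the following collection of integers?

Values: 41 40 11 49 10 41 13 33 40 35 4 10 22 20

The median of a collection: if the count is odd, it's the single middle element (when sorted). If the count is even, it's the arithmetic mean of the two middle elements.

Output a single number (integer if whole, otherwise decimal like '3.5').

Answer: 27.5

Derivation:
Step 1: insert 41 -> lo=[41] (size 1, max 41) hi=[] (size 0) -> median=41
Step 2: insert 40 -> lo=[40] (size 1, max 40) hi=[41] (size 1, min 41) -> median=40.5
Step 3: insert 11 -> lo=[11, 40] (size 2, max 40) hi=[41] (size 1, min 41) -> median=40
Step 4: insert 49 -> lo=[11, 40] (size 2, max 40) hi=[41, 49] (size 2, min 41) -> median=40.5
Step 5: insert 10 -> lo=[10, 11, 40] (size 3, max 40) hi=[41, 49] (size 2, min 41) -> median=40
Step 6: insert 41 -> lo=[10, 11, 40] (size 3, max 40) hi=[41, 41, 49] (size 3, min 41) -> median=40.5
Step 7: insert 13 -> lo=[10, 11, 13, 40] (size 4, max 40) hi=[41, 41, 49] (size 3, min 41) -> median=40
Step 8: insert 33 -> lo=[10, 11, 13, 33] (size 4, max 33) hi=[40, 41, 41, 49] (size 4, min 40) -> median=36.5
Step 9: insert 40 -> lo=[10, 11, 13, 33, 40] (size 5, max 40) hi=[40, 41, 41, 49] (size 4, min 40) -> median=40
Step 10: insert 35 -> lo=[10, 11, 13, 33, 35] (size 5, max 35) hi=[40, 40, 41, 41, 49] (size 5, min 40) -> median=37.5
Step 11: insert 4 -> lo=[4, 10, 11, 13, 33, 35] (size 6, max 35) hi=[40, 40, 41, 41, 49] (size 5, min 40) -> median=35
Step 12: insert 10 -> lo=[4, 10, 10, 11, 13, 33] (size 6, max 33) hi=[35, 40, 40, 41, 41, 49] (size 6, min 35) -> median=34
Step 13: insert 22 -> lo=[4, 10, 10, 11, 13, 22, 33] (size 7, max 33) hi=[35, 40, 40, 41, 41, 49] (size 6, min 35) -> median=33
Step 14: insert 20 -> lo=[4, 10, 10, 11, 13, 20, 22] (size 7, max 22) hi=[33, 35, 40, 40, 41, 41, 49] (size 7, min 33) -> median=27.5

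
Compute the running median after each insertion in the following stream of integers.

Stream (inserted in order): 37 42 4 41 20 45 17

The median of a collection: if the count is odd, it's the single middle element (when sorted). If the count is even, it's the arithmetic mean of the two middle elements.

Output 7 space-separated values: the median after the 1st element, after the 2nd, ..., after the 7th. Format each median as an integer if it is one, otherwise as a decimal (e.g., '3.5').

Step 1: insert 37 -> lo=[37] (size 1, max 37) hi=[] (size 0) -> median=37
Step 2: insert 42 -> lo=[37] (size 1, max 37) hi=[42] (size 1, min 42) -> median=39.5
Step 3: insert 4 -> lo=[4, 37] (size 2, max 37) hi=[42] (size 1, min 42) -> median=37
Step 4: insert 41 -> lo=[4, 37] (size 2, max 37) hi=[41, 42] (size 2, min 41) -> median=39
Step 5: insert 20 -> lo=[4, 20, 37] (size 3, max 37) hi=[41, 42] (size 2, min 41) -> median=37
Step 6: insert 45 -> lo=[4, 20, 37] (size 3, max 37) hi=[41, 42, 45] (size 3, min 41) -> median=39
Step 7: insert 17 -> lo=[4, 17, 20, 37] (size 4, max 37) hi=[41, 42, 45] (size 3, min 41) -> median=37

Answer: 37 39.5 37 39 37 39 37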